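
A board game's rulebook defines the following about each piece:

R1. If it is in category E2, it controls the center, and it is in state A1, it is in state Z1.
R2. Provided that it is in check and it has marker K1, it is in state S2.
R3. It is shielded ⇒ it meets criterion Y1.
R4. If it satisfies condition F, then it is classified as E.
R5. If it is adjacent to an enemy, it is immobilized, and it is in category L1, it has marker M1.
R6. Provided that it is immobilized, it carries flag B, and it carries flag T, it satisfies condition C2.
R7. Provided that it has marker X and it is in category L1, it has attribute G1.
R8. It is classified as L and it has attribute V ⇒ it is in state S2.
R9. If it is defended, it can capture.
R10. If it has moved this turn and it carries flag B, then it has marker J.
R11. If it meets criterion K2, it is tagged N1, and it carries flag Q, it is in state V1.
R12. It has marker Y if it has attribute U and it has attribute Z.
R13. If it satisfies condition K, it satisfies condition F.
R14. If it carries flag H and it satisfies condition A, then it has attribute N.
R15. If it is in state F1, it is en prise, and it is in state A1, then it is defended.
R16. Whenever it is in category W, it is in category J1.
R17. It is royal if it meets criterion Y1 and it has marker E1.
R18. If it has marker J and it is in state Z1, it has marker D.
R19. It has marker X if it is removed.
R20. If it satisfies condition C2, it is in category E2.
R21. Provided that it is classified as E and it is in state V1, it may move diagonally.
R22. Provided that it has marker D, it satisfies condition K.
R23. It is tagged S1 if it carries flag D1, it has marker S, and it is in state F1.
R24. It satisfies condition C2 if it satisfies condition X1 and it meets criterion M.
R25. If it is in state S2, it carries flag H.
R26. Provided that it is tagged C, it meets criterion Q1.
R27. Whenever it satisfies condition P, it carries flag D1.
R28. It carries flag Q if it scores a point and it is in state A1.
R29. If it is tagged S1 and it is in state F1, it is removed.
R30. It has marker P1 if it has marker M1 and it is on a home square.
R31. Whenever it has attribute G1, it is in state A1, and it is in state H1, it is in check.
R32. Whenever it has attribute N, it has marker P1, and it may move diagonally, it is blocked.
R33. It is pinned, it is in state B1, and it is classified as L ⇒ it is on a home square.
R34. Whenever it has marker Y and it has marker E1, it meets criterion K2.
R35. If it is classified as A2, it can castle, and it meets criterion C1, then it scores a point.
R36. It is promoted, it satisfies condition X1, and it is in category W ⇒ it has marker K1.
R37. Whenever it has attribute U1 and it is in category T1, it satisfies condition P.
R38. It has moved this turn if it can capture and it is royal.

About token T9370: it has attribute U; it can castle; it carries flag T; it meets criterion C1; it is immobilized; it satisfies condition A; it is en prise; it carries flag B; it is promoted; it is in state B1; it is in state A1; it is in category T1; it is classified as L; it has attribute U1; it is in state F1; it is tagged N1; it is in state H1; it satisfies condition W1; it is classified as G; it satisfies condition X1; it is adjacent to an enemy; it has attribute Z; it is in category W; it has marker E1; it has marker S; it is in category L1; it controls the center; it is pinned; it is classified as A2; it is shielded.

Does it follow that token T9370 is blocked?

Yes

By R3 (it is shielded): it meets criterion Y1.
By R5 (it is adjacent to an enemy, it is immobilized, it is in category L1): it has marker M1.
By R6 (it is immobilized, it carries flag B, it carries flag T): it satisfies condition C2.
By R12 (it has attribute U, it has attribute Z): it has marker Y.
By R15 (it is in state F1, it is en prise, it is in state A1): it is defended.
By R17 (it meets criterion Y1, it has marker E1): it is royal.
By R20 (it satisfies condition C2): it is in category E2.
By R33 (it is pinned, it is in state B1, it is classified as L): it is on a home square.
By R34 (it has marker Y, it has marker E1): it meets criterion K2.
By R35 (it is classified as A2, it can castle, it meets criterion C1): it scores a point.
By R36 (it is promoted, it satisfies condition X1, it is in category W): it has marker K1.
By R37 (it has attribute U1, it is in category T1): it satisfies condition P.
By R1 (it is in category E2, it controls the center, it is in state A1): it is in state Z1.
By R9 (it is defended): it can capture.
By R27 (it satisfies condition P): it carries flag D1.
By R28 (it scores a point, it is in state A1): it carries flag Q.
By R30 (it has marker M1, it is on a home square): it has marker P1.
By R38 (it can capture, it is royal): it has moved this turn.
By R10 (it has moved this turn, it carries flag B): it has marker J.
By R11 (it meets criterion K2, it is tagged N1, it carries flag Q): it is in state V1.
By R18 (it has marker J, it is in state Z1): it has marker D.
By R22 (it has marker D): it satisfies condition K.
By R23 (it carries flag D1, it has marker S, it is in state F1): it is tagged S1.
By R29 (it is tagged S1, it is in state F1): it is removed.
By R13 (it satisfies condition K): it satisfies condition F.
By R19 (it is removed): it has marker X.
By R4 (it satisfies condition F): it is classified as E.
By R7 (it has marker X, it is in category L1): it has attribute G1.
By R21 (it is classified as E, it is in state V1): it may move diagonally.
By R31 (it has attribute G1, it is in state A1, it is in state H1): it is in check.
By R2 (it is in check, it has marker K1): it is in state S2.
By R25 (it is in state S2): it carries flag H.
By R14 (it carries flag H, it satisfies condition A): it has attribute N.
By R32 (it has attribute N, it has marker P1, it may move diagonally): it is blocked.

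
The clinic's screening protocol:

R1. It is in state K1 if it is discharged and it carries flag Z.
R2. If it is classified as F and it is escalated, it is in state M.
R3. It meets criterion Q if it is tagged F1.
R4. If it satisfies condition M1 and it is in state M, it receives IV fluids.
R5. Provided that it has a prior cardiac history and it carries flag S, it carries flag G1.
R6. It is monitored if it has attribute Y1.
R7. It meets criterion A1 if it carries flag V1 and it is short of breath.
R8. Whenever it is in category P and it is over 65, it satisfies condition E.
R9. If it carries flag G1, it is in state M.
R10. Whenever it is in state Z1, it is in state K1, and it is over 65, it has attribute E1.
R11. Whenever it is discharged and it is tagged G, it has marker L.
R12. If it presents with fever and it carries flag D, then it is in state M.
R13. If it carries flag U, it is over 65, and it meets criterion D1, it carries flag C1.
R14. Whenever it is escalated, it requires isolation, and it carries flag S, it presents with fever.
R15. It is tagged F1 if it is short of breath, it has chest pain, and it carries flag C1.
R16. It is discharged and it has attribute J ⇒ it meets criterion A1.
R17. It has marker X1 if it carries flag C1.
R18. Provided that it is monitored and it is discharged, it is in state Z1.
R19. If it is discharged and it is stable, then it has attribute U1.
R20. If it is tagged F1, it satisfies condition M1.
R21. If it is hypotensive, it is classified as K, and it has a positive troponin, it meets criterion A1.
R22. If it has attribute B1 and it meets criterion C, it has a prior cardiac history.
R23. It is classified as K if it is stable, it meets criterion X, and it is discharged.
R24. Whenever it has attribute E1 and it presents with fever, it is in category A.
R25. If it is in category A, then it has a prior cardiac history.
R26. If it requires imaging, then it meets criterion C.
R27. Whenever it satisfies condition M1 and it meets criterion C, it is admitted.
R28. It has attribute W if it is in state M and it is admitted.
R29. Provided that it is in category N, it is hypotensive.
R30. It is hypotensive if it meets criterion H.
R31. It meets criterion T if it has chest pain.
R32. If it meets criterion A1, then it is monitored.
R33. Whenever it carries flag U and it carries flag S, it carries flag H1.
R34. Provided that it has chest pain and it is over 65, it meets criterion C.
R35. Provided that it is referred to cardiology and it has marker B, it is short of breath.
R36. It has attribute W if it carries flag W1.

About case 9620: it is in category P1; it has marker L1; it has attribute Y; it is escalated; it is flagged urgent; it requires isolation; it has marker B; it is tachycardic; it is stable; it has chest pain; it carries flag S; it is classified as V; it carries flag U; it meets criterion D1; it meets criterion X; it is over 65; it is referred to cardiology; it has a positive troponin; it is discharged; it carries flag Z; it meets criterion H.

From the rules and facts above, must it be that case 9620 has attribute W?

By R1 (it is discharged, it carries flag Z): it is in state K1.
By R13 (it carries flag U, it is over 65, it meets criterion D1): it carries flag C1.
By R14 (it is escalated, it requires isolation, it carries flag S): it presents with fever.
By R23 (it is stable, it meets criterion X, it is discharged): it is classified as K.
By R30 (it meets criterion H): it is hypotensive.
By R34 (it has chest pain, it is over 65): it meets criterion C.
By R35 (it is referred to cardiology, it has marker B): it is short of breath.
By R15 (it is short of breath, it has chest pain, it carries flag C1): it is tagged F1.
By R20 (it is tagged F1): it satisfies condition M1.
By R21 (it is hypotensive, it is classified as K, it has a positive troponin): it meets criterion A1.
By R27 (it satisfies condition M1, it meets criterion C): it is admitted.
By R32 (it meets criterion A1): it is monitored.
By R18 (it is monitored, it is discharged): it is in state Z1.
By R10 (it is in state Z1, it is in state K1, it is over 65): it has attribute E1.
By R24 (it has attribute E1, it presents with fever): it is in category A.
By R25 (it is in category A): it has a prior cardiac history.
By R5 (it has a prior cardiac history, it carries flag S): it carries flag G1.
By R9 (it carries flag G1): it is in state M.
By R28 (it is in state M, it is admitted): it has attribute W.

Yes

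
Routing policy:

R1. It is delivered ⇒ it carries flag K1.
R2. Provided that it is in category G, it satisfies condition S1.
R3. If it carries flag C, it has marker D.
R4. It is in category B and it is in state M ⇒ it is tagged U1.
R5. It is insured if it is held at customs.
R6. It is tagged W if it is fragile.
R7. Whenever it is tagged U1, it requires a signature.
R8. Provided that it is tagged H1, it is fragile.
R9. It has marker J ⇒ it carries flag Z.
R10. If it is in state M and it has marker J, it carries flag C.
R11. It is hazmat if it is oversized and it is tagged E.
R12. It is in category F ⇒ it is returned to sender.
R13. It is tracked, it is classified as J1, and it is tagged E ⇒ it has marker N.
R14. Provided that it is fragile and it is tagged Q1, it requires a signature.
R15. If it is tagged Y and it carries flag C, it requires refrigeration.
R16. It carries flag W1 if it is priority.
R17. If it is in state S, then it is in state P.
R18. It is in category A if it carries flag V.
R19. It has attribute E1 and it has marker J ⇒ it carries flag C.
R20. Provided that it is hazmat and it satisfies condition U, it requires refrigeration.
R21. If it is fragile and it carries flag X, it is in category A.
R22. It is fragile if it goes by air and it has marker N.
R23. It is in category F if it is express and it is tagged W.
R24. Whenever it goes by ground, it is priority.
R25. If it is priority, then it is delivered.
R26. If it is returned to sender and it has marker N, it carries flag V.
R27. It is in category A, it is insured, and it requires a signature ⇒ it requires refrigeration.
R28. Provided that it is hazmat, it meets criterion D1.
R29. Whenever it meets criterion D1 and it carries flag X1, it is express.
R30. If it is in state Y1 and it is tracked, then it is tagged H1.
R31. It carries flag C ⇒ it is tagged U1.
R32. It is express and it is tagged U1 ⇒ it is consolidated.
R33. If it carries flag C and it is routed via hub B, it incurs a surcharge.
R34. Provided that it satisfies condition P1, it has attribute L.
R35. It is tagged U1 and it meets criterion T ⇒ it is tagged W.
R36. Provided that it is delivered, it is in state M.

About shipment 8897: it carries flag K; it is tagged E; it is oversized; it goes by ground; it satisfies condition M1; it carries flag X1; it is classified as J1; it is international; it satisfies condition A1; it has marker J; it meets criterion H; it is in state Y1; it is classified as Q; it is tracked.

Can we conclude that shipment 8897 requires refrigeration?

Forward chaining from the given facts derives: carries flag Z, is hazmat, has marker N, is priority, is delivered, meets criterion D1, is express, is tagged H1, is in state M, carries flag K1, is fragile, carries flag C, carries flag W1, is tagged U1, is consolidated, has marker D, is tagged W, requires a signature, is in category F, is returned to sender, carries flag V, is in category A.
Rules concluding "it requires refrigeration": R15 needs "it is tagged Y"; R20 needs "it satisfies condition U"; R27 needs "it is insured" — none of these are established.

No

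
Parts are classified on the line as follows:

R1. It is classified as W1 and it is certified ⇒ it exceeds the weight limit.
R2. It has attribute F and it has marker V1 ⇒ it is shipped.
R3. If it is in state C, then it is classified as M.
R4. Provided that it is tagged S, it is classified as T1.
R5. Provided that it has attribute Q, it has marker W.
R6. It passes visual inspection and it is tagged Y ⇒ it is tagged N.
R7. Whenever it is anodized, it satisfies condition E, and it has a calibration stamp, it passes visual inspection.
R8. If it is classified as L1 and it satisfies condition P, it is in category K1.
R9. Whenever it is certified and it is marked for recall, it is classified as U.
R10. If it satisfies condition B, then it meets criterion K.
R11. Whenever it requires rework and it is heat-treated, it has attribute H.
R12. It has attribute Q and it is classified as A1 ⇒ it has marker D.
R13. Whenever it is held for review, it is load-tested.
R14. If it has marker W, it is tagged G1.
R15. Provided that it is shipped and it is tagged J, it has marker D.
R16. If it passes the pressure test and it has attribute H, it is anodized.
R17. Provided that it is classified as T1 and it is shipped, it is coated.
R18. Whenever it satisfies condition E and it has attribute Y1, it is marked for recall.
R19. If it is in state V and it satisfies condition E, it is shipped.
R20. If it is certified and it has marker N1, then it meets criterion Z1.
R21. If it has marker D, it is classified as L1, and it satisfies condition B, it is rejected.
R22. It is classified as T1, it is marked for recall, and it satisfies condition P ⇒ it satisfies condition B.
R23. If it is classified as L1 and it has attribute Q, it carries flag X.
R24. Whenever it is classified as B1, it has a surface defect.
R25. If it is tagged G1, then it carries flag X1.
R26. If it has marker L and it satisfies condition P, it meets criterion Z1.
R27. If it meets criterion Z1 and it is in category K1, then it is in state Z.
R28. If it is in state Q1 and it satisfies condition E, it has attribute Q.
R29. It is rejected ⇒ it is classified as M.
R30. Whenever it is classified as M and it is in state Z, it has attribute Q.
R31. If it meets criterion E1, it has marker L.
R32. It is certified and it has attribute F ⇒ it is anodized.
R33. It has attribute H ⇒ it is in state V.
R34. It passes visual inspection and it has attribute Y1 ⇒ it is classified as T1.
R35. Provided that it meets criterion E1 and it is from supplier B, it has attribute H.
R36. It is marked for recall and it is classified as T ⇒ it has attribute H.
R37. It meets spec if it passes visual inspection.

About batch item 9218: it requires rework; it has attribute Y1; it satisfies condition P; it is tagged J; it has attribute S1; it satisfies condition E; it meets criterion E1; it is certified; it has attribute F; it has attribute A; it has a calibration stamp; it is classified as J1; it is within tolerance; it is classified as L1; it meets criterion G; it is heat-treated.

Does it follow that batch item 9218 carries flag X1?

Yes

By R8 (it is classified as L1, it satisfies condition P): it is in category K1.
By R11 (it requires rework, it is heat-treated): it has attribute H.
By R18 (it satisfies condition E, it has attribute Y1): it is marked for recall.
By R31 (it meets criterion E1): it has marker L.
By R32 (it is certified, it has attribute F): it is anodized.
By R33 (it has attribute H): it is in state V.
By R7 (it is anodized, it satisfies condition E, it has a calibration stamp): it passes visual inspection.
By R19 (it is in state V, it satisfies condition E): it is shipped.
By R26 (it has marker L, it satisfies condition P): it meets criterion Z1.
By R27 (it meets criterion Z1, it is in category K1): it is in state Z.
By R34 (it passes visual inspection, it has attribute Y1): it is classified as T1.
By R15 (it is shipped, it is tagged J): it has marker D.
By R22 (it is classified as T1, it is marked for recall, it satisfies condition P): it satisfies condition B.
By R21 (it has marker D, it is classified as L1, it satisfies condition B): it is rejected.
By R29 (it is rejected): it is classified as M.
By R30 (it is classified as M, it is in state Z): it has attribute Q.
By R5 (it has attribute Q): it has marker W.
By R14 (it has marker W): it is tagged G1.
By R25 (it is tagged G1): it carries flag X1.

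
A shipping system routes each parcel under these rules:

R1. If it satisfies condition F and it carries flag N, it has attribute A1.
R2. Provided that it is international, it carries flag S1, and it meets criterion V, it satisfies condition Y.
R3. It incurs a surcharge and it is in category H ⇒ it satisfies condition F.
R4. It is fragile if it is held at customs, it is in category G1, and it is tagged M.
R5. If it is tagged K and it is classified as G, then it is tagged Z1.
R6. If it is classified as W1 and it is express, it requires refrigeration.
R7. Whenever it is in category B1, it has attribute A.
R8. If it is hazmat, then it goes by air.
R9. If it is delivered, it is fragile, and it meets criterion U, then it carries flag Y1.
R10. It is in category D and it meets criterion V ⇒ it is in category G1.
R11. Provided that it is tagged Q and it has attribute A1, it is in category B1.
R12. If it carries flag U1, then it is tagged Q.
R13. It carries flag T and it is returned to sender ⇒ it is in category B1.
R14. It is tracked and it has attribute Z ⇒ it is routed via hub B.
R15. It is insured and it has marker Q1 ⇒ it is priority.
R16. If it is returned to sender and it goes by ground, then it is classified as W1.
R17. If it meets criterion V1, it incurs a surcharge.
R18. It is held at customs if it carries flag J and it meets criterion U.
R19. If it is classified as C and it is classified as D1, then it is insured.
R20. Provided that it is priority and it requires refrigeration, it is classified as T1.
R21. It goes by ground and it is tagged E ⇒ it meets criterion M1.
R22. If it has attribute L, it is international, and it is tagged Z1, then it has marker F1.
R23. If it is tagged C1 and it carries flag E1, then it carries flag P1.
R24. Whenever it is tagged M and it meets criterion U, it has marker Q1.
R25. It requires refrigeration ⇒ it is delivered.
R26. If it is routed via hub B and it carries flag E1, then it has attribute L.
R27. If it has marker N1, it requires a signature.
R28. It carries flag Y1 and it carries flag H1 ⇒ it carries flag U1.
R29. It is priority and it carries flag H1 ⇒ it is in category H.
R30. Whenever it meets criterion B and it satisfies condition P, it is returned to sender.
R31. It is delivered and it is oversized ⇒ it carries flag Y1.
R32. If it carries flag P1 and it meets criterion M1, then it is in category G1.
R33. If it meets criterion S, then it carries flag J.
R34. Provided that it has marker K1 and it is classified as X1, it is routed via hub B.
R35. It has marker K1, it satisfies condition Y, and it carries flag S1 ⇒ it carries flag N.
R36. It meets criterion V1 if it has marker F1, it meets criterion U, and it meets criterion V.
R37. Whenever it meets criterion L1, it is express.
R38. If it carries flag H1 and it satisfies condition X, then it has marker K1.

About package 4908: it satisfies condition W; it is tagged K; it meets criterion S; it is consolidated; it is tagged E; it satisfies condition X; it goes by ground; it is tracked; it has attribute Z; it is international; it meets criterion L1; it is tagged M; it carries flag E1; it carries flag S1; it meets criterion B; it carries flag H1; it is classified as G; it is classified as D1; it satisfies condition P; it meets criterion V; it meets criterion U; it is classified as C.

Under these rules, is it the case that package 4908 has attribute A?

Forward chaining from the given facts derives: satisfies condition Y, is tagged Z1, is routed via hub B, is insured, meets criterion M1, has marker Q1, has attribute L, is returned to sender, carries flag J, is express, has marker K1, is priority, is classified as W1, is held at customs, has marker F1, is in category H, carries flag N, meets criterion V1, requires refrigeration, incurs a surcharge, is classified as T1, is delivered, satisfies condition F, has attribute A1.
The only rule concluding "it has attribute A" is R7, which needs "it is in category B1"; that is never established.

No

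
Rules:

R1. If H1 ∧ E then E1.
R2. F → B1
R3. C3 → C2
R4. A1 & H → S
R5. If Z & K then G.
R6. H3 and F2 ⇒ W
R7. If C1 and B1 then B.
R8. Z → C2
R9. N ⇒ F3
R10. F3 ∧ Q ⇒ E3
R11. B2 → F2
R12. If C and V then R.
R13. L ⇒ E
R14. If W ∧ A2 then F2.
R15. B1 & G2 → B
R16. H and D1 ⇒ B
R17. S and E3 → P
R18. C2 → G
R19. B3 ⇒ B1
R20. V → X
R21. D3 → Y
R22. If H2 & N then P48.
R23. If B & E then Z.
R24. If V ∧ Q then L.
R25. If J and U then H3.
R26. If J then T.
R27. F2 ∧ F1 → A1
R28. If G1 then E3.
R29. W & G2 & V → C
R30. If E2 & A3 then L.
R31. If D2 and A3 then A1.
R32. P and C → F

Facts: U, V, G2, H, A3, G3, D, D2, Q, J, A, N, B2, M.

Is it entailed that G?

F3  (by R9: N)
E3  (by R10: F3, Q)
F2  (by R11: B2)
L  (by R24: V, Q)
H3  (by R25: J, U)
A1  (by R31: D2, A3)
S  (by R4: A1, H)
W  (by R6: H3, F2)
E  (by R13: L)
P  (by R17: S, E3)
C  (by R29: W, G2, V)
F  (by R32: P, C)
B1  (by R2: F)
B  (by R15: B1, G2)
Z  (by R23: B, E)
C2  (by R8: Z)
G  (by R18: C2)

Yes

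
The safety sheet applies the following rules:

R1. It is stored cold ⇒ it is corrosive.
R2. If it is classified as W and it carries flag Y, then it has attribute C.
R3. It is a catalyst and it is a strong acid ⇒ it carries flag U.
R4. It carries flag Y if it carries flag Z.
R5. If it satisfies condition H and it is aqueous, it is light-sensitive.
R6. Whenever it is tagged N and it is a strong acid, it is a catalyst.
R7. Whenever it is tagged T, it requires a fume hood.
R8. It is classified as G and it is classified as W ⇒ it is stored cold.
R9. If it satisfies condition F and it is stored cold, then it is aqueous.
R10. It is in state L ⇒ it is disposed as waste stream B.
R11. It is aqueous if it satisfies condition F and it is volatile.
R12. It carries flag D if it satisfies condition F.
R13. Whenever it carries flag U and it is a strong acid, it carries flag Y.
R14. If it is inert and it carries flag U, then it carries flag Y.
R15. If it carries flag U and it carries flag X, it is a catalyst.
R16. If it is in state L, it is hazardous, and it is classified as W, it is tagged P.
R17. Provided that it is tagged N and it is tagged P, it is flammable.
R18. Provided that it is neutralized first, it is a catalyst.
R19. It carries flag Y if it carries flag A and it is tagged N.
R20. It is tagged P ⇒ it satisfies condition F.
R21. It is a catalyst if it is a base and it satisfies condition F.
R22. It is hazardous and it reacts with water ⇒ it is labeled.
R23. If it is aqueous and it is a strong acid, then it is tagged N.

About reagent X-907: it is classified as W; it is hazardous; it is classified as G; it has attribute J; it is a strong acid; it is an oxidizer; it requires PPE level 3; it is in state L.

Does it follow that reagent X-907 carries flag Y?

Yes

By R8 (it is classified as G, it is classified as W): it is stored cold.
By R16 (it is in state L, it is hazardous, it is classified as W): it is tagged P.
By R20 (it is tagged P): it satisfies condition F.
By R9 (it satisfies condition F, it is stored cold): it is aqueous.
By R23 (it is aqueous, it is a strong acid): it is tagged N.
By R6 (it is tagged N, it is a strong acid): it is a catalyst.
By R3 (it is a catalyst, it is a strong acid): it carries flag U.
By R13 (it carries flag U, it is a strong acid): it carries flag Y.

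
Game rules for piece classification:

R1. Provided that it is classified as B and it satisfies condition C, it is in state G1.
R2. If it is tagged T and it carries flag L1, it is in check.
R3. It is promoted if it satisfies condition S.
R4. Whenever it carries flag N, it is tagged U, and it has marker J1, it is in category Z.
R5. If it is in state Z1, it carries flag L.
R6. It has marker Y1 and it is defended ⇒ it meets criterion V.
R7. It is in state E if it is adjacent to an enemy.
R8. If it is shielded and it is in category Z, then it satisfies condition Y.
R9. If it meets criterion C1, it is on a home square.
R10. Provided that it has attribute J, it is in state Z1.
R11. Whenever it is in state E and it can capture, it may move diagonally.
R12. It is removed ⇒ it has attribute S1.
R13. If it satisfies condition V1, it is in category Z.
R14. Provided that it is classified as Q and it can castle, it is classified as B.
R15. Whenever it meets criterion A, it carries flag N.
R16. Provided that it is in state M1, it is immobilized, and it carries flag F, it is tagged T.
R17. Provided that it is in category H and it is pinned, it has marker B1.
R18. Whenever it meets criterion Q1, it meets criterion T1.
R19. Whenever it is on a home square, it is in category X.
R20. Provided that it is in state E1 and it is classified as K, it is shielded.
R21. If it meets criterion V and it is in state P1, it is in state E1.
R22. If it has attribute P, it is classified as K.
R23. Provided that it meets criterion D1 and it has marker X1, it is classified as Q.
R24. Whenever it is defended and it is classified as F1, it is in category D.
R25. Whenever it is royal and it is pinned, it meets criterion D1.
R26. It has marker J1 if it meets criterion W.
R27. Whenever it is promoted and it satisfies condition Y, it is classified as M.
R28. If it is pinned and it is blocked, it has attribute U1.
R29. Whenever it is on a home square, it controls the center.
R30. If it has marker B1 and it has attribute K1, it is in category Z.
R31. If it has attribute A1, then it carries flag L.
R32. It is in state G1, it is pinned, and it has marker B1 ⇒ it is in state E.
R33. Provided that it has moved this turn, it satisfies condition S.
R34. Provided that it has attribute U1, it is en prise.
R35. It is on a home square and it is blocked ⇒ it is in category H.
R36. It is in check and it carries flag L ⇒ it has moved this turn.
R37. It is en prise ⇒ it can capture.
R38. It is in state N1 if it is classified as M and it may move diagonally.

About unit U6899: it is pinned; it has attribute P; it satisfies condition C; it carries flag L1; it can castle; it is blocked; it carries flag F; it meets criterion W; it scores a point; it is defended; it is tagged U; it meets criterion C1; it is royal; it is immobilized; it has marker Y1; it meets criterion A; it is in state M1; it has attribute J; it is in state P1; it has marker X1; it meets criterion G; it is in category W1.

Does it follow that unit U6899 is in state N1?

By R6 (it has marker Y1, it is defended): it meets criterion V.
By R9 (it meets criterion C1): it is on a home square.
By R10 (it has attribute J): it is in state Z1.
By R15 (it meets criterion A): it carries flag N.
By R16 (it is in state M1, it is immobilized, it carries flag F): it is tagged T.
By R21 (it meets criterion V, it is in state P1): it is in state E1.
By R22 (it has attribute P): it is classified as K.
By R25 (it is royal, it is pinned): it meets criterion D1.
By R26 (it meets criterion W): it has marker J1.
By R28 (it is pinned, it is blocked): it has attribute U1.
By R34 (it has attribute U1): it is en prise.
By R35 (it is on a home square, it is blocked): it is in category H.
By R37 (it is en prise): it can capture.
By R2 (it is tagged T, it carries flag L1): it is in check.
By R4 (it carries flag N, it is tagged U, it has marker J1): it is in category Z.
By R5 (it is in state Z1): it carries flag L.
By R17 (it is in category H, it is pinned): it has marker B1.
By R20 (it is in state E1, it is classified as K): it is shielded.
By R23 (it meets criterion D1, it has marker X1): it is classified as Q.
By R36 (it is in check, it carries flag L): it has moved this turn.
By R8 (it is shielded, it is in category Z): it satisfies condition Y.
By R14 (it is classified as Q, it can castle): it is classified as B.
By R33 (it has moved this turn): it satisfies condition S.
By R1 (it is classified as B, it satisfies condition C): it is in state G1.
By R3 (it satisfies condition S): it is promoted.
By R27 (it is promoted, it satisfies condition Y): it is classified as M.
By R32 (it is in state G1, it is pinned, it has marker B1): it is in state E.
By R11 (it is in state E, it can capture): it may move diagonally.
By R38 (it is classified as M, it may move diagonally): it is in state N1.

Yes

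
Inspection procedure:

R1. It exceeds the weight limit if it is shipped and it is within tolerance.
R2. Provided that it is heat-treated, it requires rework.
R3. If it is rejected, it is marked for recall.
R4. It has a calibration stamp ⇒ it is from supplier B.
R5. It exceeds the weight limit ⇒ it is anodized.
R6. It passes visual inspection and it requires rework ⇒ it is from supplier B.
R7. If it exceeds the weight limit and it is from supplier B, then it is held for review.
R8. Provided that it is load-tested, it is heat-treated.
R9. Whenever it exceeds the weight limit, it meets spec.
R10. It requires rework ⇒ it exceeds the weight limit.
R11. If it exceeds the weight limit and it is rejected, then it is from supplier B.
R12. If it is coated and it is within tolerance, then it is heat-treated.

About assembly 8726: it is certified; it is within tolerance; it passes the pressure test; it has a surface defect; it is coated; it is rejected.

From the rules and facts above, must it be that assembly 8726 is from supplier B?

By R12 (it is coated, it is within tolerance): it is heat-treated.
By R2 (it is heat-treated): it requires rework.
By R10 (it requires rework): it exceeds the weight limit.
By R11 (it exceeds the weight limit, it is rejected): it is from supplier B.

Yes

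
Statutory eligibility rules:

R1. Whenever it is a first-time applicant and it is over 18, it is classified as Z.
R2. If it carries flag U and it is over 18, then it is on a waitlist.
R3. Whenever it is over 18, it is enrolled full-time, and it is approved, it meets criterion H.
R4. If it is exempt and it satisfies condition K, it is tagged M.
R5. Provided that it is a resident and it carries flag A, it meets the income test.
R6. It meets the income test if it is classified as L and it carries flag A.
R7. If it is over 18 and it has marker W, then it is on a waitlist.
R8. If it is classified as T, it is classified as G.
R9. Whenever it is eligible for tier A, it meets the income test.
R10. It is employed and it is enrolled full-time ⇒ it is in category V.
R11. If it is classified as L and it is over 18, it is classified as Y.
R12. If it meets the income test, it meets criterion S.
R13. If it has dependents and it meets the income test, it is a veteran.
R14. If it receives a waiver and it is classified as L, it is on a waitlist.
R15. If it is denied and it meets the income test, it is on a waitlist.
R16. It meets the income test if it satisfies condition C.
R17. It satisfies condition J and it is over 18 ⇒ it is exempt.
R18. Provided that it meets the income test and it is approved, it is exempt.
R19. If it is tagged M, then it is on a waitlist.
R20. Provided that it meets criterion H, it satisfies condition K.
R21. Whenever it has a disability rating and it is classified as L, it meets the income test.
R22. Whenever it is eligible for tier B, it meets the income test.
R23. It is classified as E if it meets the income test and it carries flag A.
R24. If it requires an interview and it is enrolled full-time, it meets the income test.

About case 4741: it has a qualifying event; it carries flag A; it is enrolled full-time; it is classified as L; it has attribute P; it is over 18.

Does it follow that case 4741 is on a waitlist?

No

Forward chaining from the given facts derives: meets the income test, is classified as Y, meets criterion S, is classified as E.
Rules concluding "it is on a waitlist": R2 needs "it carries flag U"; R7 needs "it has marker W"; R14 needs "it receives a waiver"; R15 needs "it is denied"; R19 needs "it is tagged M" — none of these are established.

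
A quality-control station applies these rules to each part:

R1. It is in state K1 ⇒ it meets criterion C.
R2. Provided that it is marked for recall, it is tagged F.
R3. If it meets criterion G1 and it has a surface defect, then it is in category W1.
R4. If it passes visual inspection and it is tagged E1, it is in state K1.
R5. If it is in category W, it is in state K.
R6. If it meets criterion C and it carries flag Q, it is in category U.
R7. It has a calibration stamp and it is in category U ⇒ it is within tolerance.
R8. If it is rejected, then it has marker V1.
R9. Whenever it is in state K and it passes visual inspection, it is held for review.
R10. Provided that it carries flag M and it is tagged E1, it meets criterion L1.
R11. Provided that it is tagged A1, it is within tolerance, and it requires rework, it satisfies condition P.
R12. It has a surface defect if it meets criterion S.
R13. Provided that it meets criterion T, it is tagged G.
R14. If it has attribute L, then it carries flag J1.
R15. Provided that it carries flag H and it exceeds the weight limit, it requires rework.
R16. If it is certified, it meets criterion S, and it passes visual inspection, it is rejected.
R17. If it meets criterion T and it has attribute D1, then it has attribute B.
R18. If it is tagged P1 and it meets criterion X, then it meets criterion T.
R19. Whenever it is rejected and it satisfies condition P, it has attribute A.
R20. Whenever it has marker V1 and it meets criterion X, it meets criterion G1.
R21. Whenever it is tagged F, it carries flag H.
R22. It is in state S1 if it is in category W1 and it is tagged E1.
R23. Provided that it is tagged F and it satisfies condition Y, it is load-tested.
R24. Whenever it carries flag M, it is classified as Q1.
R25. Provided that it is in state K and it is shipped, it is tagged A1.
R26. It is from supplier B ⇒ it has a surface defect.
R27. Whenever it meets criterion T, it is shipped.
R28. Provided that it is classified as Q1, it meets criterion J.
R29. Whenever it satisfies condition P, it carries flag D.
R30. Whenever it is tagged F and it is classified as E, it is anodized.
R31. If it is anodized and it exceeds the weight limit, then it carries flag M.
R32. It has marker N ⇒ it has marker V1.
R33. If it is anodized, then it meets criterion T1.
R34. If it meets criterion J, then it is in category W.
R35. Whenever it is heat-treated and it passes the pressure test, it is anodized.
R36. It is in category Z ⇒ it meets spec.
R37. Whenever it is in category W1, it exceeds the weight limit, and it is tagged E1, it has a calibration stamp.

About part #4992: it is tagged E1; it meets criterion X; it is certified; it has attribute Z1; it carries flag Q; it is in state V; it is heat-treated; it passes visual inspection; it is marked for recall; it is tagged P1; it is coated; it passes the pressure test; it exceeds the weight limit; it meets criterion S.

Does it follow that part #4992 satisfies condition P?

Yes

By R2 (it is marked for recall): it is tagged F.
By R4 (it passes visual inspection, it is tagged E1): it is in state K1.
By R12 (it meets criterion S): it has a surface defect.
By R16 (it is certified, it meets criterion S, it passes visual inspection): it is rejected.
By R18 (it is tagged P1, it meets criterion X): it meets criterion T.
By R21 (it is tagged F): it carries flag H.
By R27 (it meets criterion T): it is shipped.
By R35 (it is heat-treated, it passes the pressure test): it is anodized.
By R1 (it is in state K1): it meets criterion C.
By R6 (it meets criterion C, it carries flag Q): it is in category U.
By R8 (it is rejected): it has marker V1.
By R15 (it carries flag H, it exceeds the weight limit): it requires rework.
By R20 (it has marker V1, it meets criterion X): it meets criterion G1.
By R31 (it is anodized, it exceeds the weight limit): it carries flag M.
By R3 (it meets criterion G1, it has a surface defect): it is in category W1.
By R24 (it carries flag M): it is classified as Q1.
By R28 (it is classified as Q1): it meets criterion J.
By R34 (it meets criterion J): it is in category W.
By R37 (it is in category W1, it exceeds the weight limit, it is tagged E1): it has a calibration stamp.
By R5 (it is in category W): it is in state K.
By R7 (it has a calibration stamp, it is in category U): it is within tolerance.
By R25 (it is in state K, it is shipped): it is tagged A1.
By R11 (it is tagged A1, it is within tolerance, it requires rework): it satisfies condition P.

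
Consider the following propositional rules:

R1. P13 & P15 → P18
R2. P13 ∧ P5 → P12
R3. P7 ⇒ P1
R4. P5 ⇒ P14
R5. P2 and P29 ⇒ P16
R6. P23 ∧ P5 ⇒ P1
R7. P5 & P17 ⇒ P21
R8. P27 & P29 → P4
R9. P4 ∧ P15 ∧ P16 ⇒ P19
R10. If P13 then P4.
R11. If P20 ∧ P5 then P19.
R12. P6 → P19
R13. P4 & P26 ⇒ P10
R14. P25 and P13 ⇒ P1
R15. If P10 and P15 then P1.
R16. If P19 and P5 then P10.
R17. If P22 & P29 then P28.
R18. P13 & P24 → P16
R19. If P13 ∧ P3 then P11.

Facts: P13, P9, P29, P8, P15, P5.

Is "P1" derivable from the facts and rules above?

Forward chaining from the given facts derives: P18, P12, P14, P4.
Rules concluding P1: R3 needs P7; R6 needs P23; R14 needs P25; R15 needs P10 — none of these are established.

No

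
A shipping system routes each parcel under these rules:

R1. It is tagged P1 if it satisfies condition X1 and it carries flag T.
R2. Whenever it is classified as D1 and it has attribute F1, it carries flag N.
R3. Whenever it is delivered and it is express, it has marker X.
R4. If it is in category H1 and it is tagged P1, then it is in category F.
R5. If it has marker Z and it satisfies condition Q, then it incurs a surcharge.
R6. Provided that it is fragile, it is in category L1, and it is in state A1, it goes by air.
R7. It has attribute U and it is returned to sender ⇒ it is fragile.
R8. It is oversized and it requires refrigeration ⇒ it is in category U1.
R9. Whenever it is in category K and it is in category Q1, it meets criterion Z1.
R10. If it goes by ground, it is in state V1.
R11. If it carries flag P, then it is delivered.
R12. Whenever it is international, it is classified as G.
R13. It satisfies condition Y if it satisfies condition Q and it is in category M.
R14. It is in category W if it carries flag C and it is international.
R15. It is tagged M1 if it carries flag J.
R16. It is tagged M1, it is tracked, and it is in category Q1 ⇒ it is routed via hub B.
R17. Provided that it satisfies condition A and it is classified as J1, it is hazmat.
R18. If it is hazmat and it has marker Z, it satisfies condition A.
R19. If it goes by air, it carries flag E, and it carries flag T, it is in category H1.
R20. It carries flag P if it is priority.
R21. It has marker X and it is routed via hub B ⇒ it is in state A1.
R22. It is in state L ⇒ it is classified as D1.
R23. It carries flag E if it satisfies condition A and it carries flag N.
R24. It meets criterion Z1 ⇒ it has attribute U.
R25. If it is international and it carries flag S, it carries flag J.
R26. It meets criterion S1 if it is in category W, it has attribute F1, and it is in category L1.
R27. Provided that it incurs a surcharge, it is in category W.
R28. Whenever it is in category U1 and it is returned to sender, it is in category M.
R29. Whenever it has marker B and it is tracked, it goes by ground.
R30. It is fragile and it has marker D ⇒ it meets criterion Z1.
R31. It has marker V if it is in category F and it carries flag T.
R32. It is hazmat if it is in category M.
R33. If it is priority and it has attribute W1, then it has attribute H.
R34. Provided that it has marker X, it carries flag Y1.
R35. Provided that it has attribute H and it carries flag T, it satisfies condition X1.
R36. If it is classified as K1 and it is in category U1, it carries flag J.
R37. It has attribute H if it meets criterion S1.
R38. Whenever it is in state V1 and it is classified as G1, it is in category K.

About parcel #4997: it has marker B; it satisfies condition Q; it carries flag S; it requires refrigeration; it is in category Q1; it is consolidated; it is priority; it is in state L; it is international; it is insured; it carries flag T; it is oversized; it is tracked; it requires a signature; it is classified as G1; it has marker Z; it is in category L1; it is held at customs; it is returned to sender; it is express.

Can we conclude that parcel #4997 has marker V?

Forward chaining from the given facts derives: incurs a surcharge, is in category U1, is classified as G, carries flag P, is classified as D1, carries flag J, is in category W, is in category M, goes by ground, is hazmat, is in state V1, is delivered, satisfies condition Y, is tagged M1, is routed via hub B, satisfies condition A, is in category K, has marker X, meets criterion Z1, is in state A1, has attribute U, carries flag Y1, is fragile, goes by air.
The only rule concluding "it has marker V" is R31, which needs "it is in category F"; that is never established.

No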